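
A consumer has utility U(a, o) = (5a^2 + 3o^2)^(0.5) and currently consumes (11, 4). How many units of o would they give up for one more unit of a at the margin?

For CES with ρ = 2, MRS = (5/3)·(o/a)^(-1).
At (11, 4): MRS = 55/12.
The indifference curve has slope −55/12 at this bundle.

MRS = 55/12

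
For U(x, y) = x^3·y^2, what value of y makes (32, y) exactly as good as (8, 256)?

y = 32

U(8, 256) = 33554432.
Set U(32, y) = 33554432 and solve.
With x = 32: 32^3 = 32768, so y^2 = 33554432/32768 = 1024; taking the square root, y = 32.
Check: U(32, 32) = 33554432.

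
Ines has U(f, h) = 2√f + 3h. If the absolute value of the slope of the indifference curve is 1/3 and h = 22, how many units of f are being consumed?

f = 1

MU_f = 2/(2√f), MU_h = 3.
MRS = 2/(2√f) ÷ 3.
MRS depends only on f: (1/3)/√f = 1/3 ⇒ √f = (1/3)/(1/3) = 1 ⇒ f = 1.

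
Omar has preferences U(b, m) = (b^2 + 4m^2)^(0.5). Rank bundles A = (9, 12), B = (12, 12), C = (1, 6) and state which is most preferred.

Bundle B

Evaluate utility at each bundle:
U(A) = 25.632.
U(B) = 26.833.
U(C) = 12.042.
Highest utility is B, so B ≻ A ≻ C.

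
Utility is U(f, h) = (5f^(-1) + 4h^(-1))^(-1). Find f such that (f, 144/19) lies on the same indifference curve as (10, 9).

f = 12

U depends on (f, h) only through S = 5f^(-1) + 4h^(-1), so equal utility means equal S. At (10, 9): S = 17/18.
With h = 144/19: 4·(144/19)^(-1) = 19/36, so 5f^(-1) = 17/18 − 19/36 = 5/12, i.e. f^(-1) = 1/12.
Hence f = 1/(1/12) = 12.
Check: U(12, 144/19) = 1.0588.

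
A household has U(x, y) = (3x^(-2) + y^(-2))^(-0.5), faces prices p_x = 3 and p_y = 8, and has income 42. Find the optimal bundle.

For CES with ρ = -2, MRS = (3/1)·(y/x)^3.
Tangency: set MRS = p_x/p_y = 3/8 = 0.375.
So (y/x)^3 = 0.125; taking the cube root, y/x = 0.5, i.e. y = 0.5·x.
Substitute into the budget 3·x + 8·y = 42: 7·x = 42, so x* = 6 and y* = 0.5·6 = 3.

x* = 6, y* = 3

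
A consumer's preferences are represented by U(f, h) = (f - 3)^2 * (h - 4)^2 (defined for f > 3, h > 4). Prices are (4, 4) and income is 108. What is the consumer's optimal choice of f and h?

MU_f = 2·(f−3)·(h−4)^2, MU_h = 2·(f−3)^2·(h−4).
MRS = (h−4)/(f−3).
Tangency: set MRS = p_f/p_h = 4/4 = 1.
So (h − 4)/(f − 3) = 1, i.e. (h − 4) = (f − 3).
Rewrite the budget in excess-of-subsistence terms: 4·(f − 3) + 4·(h − 4) = 108 − 4·3 − 4·4 = 80.
Substituting, 8·(f − 3) = 80, so f − 3 = 10 and f* = 13.
Then h − 4 = 10, so h* = 14.

f* = 13, h* = 14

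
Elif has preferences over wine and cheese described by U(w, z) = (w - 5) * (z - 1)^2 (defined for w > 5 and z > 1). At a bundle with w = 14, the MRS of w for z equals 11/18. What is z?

MU_w = (z−1)^2, MU_z = 2·(w−5)·(z−1).
MRS = (1/2)·(z−1)/(w−5).
Substitute w = 14: MRS = (z − 1)/18. Setting this equal to 11/18 gives z − 1 = (11/18)·18 = 11, so z = 12.

z = 12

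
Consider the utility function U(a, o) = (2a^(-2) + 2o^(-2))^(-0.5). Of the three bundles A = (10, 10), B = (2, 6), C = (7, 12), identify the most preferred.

Evaluate utility at each bundle:
U(A) = 5.000.
U(B) = 1.342.
U(C) = 4.275.
Highest utility is A, so A ≻ C ≻ B.

Bundle A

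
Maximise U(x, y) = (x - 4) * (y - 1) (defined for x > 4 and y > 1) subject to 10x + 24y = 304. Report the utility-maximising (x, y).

MU_x = (y−1), MU_y = (x−4).
MRS = (y−1)/(x−4).
Tangency: set MRS = p_x/p_y = 10/24 = 5/12.
So (y − 1)/(x − 4) = 5/12, i.e. (y − 1) = (5/12)·(x − 4).
Rewrite the budget in excess-of-subsistence terms: 10·(x − 4) + 24·(y − 1) = 304 − 10·4 − 24·1 = 240.
Substituting, 20·(x − 4) = 240, so x − 4 = 12 and x* = 16.
Then y − 1 = (5/12)·12 = 5, so y* = 6.

x* = 16, y* = 6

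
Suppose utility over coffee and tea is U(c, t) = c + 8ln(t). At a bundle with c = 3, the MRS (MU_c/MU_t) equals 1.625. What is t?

MU_c = 1, MU_t = 8/t.
MRS = 1 ÷ (8/t).
MRS depends only on t: 0.125·t = 1.625 ⇒ t = 1.625/0.125 = 13.

t = 13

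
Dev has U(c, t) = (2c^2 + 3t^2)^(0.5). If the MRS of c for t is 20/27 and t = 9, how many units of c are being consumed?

c = 10

For CES with ρ = 2, MRS = (2/3)·(t/c)^(-1).
Setting (2/3)·(9/c)^(-1) = 20/27 gives (9/c)^(-1) = 10/9, so 9/c = 0.9 and c = 10.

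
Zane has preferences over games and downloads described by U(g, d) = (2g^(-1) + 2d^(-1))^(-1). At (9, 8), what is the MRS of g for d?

For CES with ρ = -1, MRS = (d/g)^2.
At (9, 8): MRS = 64/81.
The indifference curve has slope −64/81 at this bundle.

MRS = 64/81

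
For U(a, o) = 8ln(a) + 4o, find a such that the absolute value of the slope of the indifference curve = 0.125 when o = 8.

MU_a = 8/a, MU_o = 4.
MRS = 8/a ÷ 4.
MRS depends only on a: 2/a = 0.125 ⇒ a = 2/0.125 = 16.

a = 16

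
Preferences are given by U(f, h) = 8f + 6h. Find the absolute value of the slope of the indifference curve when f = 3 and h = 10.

MU_f = 8, MU_h = 6, so MRS = 8/6 = 4/3 at every bundle.
At (3, 10): MRS = 4/3.
So at (3, 10) the consumer would give up 4/3 units of h for one more unit of f.

MRS = 4/3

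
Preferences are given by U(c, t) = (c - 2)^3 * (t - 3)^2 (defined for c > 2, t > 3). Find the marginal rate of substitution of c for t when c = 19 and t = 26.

MU_c = 3·(c−2)^2·(t−3)^2, MU_t = 2·(c−2)^3·(t−3).
MRS = (3/2)·(t−3)/(c−2).
At (19, 26): MRS = 69/34.
So at (19, 26) the consumer would give up 69/34 units of t for one more unit of c.

MRS = 69/34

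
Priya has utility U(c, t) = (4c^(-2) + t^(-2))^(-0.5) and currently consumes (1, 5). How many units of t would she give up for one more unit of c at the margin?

MRS = 500

For CES with ρ = -2, MRS = (4/1)·(t/c)^3.
At (1, 5): MRS = 500.
That is, one extra unit of c is worth 500 units of t at the margin.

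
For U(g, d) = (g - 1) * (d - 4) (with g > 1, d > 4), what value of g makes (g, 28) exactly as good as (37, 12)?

g = 13

U(37, 12) = 288.
Set U(g, 28) = 288 and solve.
With d = 28: (28 − 4) = 24, so (g − 1) = 288/24 = 12.
So g = 1 + 12 = 13.
Check: U(13, 28) = 288.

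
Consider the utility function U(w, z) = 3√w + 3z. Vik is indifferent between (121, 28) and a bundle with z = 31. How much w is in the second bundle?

w = 64

U(121, 28) = 117.
Set U(w, 31) = 117 and solve.
With z = 31: 3√w = 117 − 3·31 = 24, so √w = 8 and w = 64.
Check: U(64, 31) = 117.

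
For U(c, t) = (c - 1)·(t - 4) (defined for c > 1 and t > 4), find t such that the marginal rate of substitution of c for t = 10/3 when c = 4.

t = 14

MU_c = (t−4), MU_t = (c−1).
MRS = (t−4)/(c−1).
Substitute c = 4: MRS = (t − 4)/3. Setting this equal to 10/3 gives t − 4 = (10/3)·3 = 10, so t = 14.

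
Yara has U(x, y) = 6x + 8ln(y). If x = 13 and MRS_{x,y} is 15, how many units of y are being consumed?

y = 20

MU_x = 6, MU_y = 8/y.
MRS = 6 ÷ (8/y).
MRS depends only on y: 0.75·y = 15 ⇒ y = 15/0.75 = 20.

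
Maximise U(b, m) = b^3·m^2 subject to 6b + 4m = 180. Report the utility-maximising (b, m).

b* = 18, m* = 18

MU_b = 3·b^2·m^2 and MU_m = 2·b^3·m.
MRS = MU_b/MU_m = (3/2)·m/b.
Tangency: set MRS = p_b/p_m = 6/4 = 1.5.
So (3/2)·m/b = 1.5, i.e. m = b.
Substitute into the budget 6·b + 4·m = 180: 10·b = 180, so b* = 18.
Then m* = 18.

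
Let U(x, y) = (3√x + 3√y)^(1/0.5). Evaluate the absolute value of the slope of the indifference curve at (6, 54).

For CES with ρ = 0.5, MRS = √(y/x).
At (6, 54): MRS = 3.
The indifference curve has slope −3 at this bundle.

MRS = 3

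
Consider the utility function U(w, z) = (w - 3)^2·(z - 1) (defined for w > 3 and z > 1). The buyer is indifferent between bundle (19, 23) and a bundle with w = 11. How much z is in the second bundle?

U(19, 23) = 5632.
Set U(11, z) = 5632 and solve.
With w = 11: (11 − 3)^2 = 64, so (z − 1) = 5632/64 = 88.
So z = 1 + 88 = 89.
Check: U(11, 89) = 5632.

z = 89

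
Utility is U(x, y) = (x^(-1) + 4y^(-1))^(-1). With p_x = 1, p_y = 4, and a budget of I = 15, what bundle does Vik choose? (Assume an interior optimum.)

x* = 3, y* = 3

For CES with ρ = -1, MRS = (1/4)·(y/x)^2.
Tangency: set MRS = p_x/p_y = 1/4 = 0.25.
So (y/x)^2 = 1; taking the square root, y/x = 1, i.e. y = x.
Substitute into the budget 1·x + 4·y = 15: 5·x = 15, so x* = 3 and y* = 3.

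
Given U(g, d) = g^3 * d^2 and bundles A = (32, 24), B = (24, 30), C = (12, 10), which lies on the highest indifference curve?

Bundle A

Evaluate utility at each bundle:
U(A) = 18874368.
U(B) = 12441600.
U(C) = 172800.
Highest utility is A, so A ≻ B ≻ C.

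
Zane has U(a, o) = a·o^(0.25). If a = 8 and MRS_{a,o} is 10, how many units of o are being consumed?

MU_a = o^(0.25) and MU_o = 0.25·a·o^(-0.75).
MRS = MU_a/MU_o = (4)·o/a.
Substitute a = 8: MRS = o/2. Setting o/2 = 10 gives o = 10·2 = 20.

o = 20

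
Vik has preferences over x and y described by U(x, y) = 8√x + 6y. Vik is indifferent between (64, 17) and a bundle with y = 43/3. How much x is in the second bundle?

x = 100

U(64, 17) = 166.
Set U(x, 43/3) = 166 and solve.
With y = 43/3: 8√x = 166 − 6·43/3 = 80, so √x = 10 and x = 100.
Check: U(100, 43/3) = 166.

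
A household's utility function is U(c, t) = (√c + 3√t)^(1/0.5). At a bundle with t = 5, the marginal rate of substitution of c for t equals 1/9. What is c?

c = 45

For CES with ρ = 0.5, MRS = (1/3)·√(t/c).
Setting (1/3)·√(5/c) = 1/9 gives √(5/c) = 1/3, so 5/c = 1/9 and c = 45.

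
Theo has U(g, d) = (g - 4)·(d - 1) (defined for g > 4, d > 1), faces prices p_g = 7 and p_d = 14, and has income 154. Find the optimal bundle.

MU_g = (d−1), MU_d = (g−4).
MRS = (d−1)/(g−4).
Tangency: set MRS = p_g/p_d = 7/14 = 0.5.
So (d − 1)/(g − 4) = 0.5, i.e. (d − 1) = 0.5·(g − 4).
Rewrite the budget in excess-of-subsistence terms: 7·(g − 4) + 14·(d − 1) = 154 − 7·4 − 14·1 = 112.
Substituting, 14·(g − 4) = 112, so g − 4 = 8 and g* = 12.
Then d − 1 = 0.5·8 = 4, so d* = 5.

g* = 12, d* = 5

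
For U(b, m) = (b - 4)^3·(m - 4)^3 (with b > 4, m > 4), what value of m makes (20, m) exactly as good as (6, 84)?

U(6, 84) = 4096000.
Set U(20, m) = 4096000 and solve.
With b = 20: (20 − 4)^3 = 4096, so (m − 4)^3 = 4096000/4096 = 1000.
Taking the cube root (with m > 4): m − 4 = 10, so m = 14.
Check: U(20, 14) = 4096000.

m = 14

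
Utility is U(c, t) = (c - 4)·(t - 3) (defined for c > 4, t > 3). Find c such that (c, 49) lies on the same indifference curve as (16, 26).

c = 10

U(16, 26) = 276.
Set U(c, 49) = 276 and solve.
With t = 49: (49 − 3) = 46, so (c − 4) = 276/46 = 6.
So c = 4 + 6 = 10.
Check: U(10, 49) = 276.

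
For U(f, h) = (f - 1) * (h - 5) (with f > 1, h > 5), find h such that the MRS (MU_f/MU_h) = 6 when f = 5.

MU_f = (h−5), MU_h = (f−1).
MRS = (h−5)/(f−1).
Substitute f = 5: MRS = (h − 5)/4. Setting this equal to 6 gives h − 5 = 6·4 = 24, so h = 29.

h = 29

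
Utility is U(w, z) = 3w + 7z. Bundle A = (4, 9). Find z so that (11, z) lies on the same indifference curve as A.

U(4, 9) = 75.
Set U(11, z) = 75 and solve.
3·11 + 7z = 75 ⇒ 7z = 42 ⇒ z = 6.
Check: U(11, 6) = 75.

z = 6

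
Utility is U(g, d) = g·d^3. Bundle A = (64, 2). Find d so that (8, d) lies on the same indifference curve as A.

d = 4

U(64, 2) = 512.
Set U(8, d) = 512 and solve.
With g = 8: d^3 = 512/8 = 64; taking the cube root, d = 4.
Check: U(8, 4) = 512.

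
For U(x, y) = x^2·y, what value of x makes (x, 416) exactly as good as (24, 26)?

x = 6

U(24, 26) = 14976.
Set U(x, 416) = 14976 and solve.
With y = 416: x^2 = 14976/416 = 36; taking the square root, x = 6.
Check: U(6, 416) = 14976.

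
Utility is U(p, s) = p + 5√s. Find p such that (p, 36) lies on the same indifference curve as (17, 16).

U(17, 16) = 37.
Set U(p, 36) = 37 and solve.
With s = 36: √36 = 6, so p = 37 − 5·6 = 7.
Check: U(7, 36) = 37.

p = 7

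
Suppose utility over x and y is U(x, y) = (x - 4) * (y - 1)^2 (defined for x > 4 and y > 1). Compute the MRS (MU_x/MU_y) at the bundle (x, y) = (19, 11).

MU_x = (y−1)^2, MU_y = 2·(x−4)·(y−1).
MRS = (1/2)·(y−1)/(x−4).
At (19, 11): MRS = 1/3.
The indifference curve has slope −1/3 at this bundle.

MRS = 1/3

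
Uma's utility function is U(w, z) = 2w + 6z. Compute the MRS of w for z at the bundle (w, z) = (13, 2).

MU_w = 2, MU_z = 6, so MRS = 2/6 = 1/3 at every bundle.
At (13, 2): MRS = 1/3.
So at (13, 2) the consumer would give up 1/3 units of z for one more unit of w.

MRS = 1/3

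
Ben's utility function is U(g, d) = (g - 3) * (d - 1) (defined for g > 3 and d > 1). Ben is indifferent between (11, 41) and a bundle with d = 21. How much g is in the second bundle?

g = 19

U(11, 41) = 320.
Set U(g, 21) = 320 and solve.
With d = 21: (21 − 1) = 20, so (g − 3) = 320/20 = 16.
So g = 3 + 16 = 19.
Check: U(19, 21) = 320.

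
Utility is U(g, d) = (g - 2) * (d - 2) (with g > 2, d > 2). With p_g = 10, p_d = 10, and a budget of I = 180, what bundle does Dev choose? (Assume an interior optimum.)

MU_g = (d−2), MU_d = (g−2).
MRS = (d−2)/(g−2).
Tangency: set MRS = p_g/p_d = 10/10 = 1.
So (d − 2)/(g − 2) = 1, i.e. (d − 2) = (g − 2).
Rewrite the budget in excess-of-subsistence terms: 10·(g − 2) + 10·(d − 2) = 180 − 10·2 − 10·2 = 140.
Substituting, 20·(g − 2) = 140, so g − 2 = 7 and g* = 9.
Then d − 2 = 7, so d* = 9.

g* = 9, d* = 9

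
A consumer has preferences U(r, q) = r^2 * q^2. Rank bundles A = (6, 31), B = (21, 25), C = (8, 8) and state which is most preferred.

Bundle B

Evaluate utility at each bundle:
U(A) = 34596.
U(B) = 275625.
U(C) = 4096.
Highest utility is B, so B ≻ A ≻ C.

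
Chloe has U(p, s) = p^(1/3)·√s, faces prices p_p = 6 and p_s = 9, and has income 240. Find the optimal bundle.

MU_p = 1/3·p^(-2/3)·√s and MU_s = 0.5·p^(1/3)·s^(-0.5).
MRS = MU_p/MU_s = (2/3)·s/p.
Tangency: set MRS = p_p/p_s = 6/9 = 2/3.
So (2/3)·s/p = 2/3, i.e. s = p.
Substitute into the budget 6·p + 9·s = 240: 15·p = 240, so p* = 16.
Then s* = 16.

p* = 16, s* = 16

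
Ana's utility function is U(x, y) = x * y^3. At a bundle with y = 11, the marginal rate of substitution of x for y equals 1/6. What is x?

x = 22

MU_x = y^3 and MU_y = 3·x·y^2.
MRS = MU_x/MU_y = (1/3)·y/x.
Substitute y = 11: MRS = (11/3)/x. Setting (11/3)/x = 1/6 gives x = (11/3)/(1/6) = 22.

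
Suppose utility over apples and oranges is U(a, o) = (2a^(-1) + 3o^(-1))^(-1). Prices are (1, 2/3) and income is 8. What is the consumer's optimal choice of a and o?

a* = 4, o* = 6

For CES with ρ = -1, MRS = (2/3)·(o/a)^2.
Tangency: set MRS = p_a/p_o = 1/(2/3) = 1.5.
So (o/a)^2 = 2.25; taking the square root, o/a = 1.5, i.e. o = 1.5·a.
Substitute into the budget 1·a + (2/3)·o = 8: 2·a = 8, so a* = 4 and o* = 1.5·4 = 6.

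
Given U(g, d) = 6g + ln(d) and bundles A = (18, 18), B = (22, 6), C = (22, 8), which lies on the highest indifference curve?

Evaluate utility at each bundle:
U(A) = 110.890.
U(B) = 133.792.
U(C) = 134.079.
Highest utility is C, so C ≻ B ≻ A.

Bundle C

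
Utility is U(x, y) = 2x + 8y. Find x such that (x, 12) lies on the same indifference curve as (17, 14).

U(17, 14) = 146.
Set U(x, 12) = 146 and solve.
2x + 8·12 = 146 ⇒ 2x = 50 ⇒ x = 25.
Check: U(25, 12) = 146.

x = 25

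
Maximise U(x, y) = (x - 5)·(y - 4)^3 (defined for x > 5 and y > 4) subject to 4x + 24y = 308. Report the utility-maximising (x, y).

MU_x = (y−4)^3, MU_y = 3·(x−5)·(y−4)^2.
MRS = (1/3)·(y−4)/(x−5).
Tangency: set MRS = p_x/p_y = 4/24 = 1/6.
So (1/3)·(y − 4)/(x − 5) = 1/6, i.e. (y − 4) = 0.5·(x − 5).
Rewrite the budget in excess-of-subsistence terms: 4·(x − 5) + 24·(y − 4) = 308 − 4·5 − 24·4 = 192.
Substituting, 16·(x − 5) = 192, so x − 5 = 12 and x* = 17.
Then y − 4 = 0.5·12 = 6, so y* = 10.

x* = 17, y* = 10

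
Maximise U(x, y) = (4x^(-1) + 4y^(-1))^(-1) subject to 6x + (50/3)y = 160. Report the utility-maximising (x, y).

For CES with ρ = -1, MRS = (y/x)^2.
Tangency: set MRS = p_x/p_y = 6/(50/3) = 9/25.
So (y/x)^2 = 9/25; taking the square root, y/x = 0.6, i.e. y = 0.6·x.
Substitute into the budget 6·x + (50/3)·y = 160: 16·x = 160, so x* = 10 and y* = 0.6·10 = 6.

x* = 10, y* = 6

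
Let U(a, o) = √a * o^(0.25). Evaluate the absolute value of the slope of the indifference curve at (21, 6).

MU_a = 0.5·a^(-0.5)·o^(0.25) and MU_o = 0.25·√a·o^(-0.75).
MRS = MU_a/MU_o = (2)·o/a.
At (21, 6): MRS = 4/7.
That is, one extra unit of a is worth 4/7 units of o at the margin.

MRS = 4/7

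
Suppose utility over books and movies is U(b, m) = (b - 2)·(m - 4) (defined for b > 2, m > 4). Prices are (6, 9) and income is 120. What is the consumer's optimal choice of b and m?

MU_b = (m−4), MU_m = (b−2).
MRS = (m−4)/(b−2).
Tangency: set MRS = p_b/p_m = 6/9 = 2/3.
So (m − 4)/(b − 2) = 2/3, i.e. (m − 4) = (2/3)·(b − 2).
Rewrite the budget in excess-of-subsistence terms: 6·(b − 2) + 9·(m − 4) = 120 − 6·2 − 9·4 = 72.
Substituting, 12·(b − 2) = 72, so b − 2 = 6 and b* = 8.
Then m − 4 = (2/3)·6 = 4, so m* = 8.

b* = 8, m* = 8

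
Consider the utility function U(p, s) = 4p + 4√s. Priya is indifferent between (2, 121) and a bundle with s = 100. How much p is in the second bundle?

U(2, 121) = 52.
Set U(p, 100) = 52 and solve.
With s = 100: √100 = 10, so 4p = 52 − 4·10 = 12 and p = 3.
Check: U(3, 100) = 52.

p = 3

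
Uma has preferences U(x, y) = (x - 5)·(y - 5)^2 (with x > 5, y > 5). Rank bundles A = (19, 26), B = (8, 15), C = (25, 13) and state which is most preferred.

Evaluate utility at each bundle:
U(A) = 6174.
U(B) = 300.
U(C) = 1280.
Highest utility is A, so A ≻ C ≻ B.

Bundle A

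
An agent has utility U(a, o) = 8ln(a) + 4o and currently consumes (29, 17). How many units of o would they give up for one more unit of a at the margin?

MRS = 2/29

MU_a = 8/a, MU_o = 4.
MRS = 8/a ÷ 4.
At (29, 17): MRS = 2/29.
The indifference curve has slope −2/29 at this bundle.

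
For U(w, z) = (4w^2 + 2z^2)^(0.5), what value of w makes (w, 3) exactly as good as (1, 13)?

w = 9

U depends on (w, z) only through S = 4w^2 + 2z^2, so equal utility means equal S. At (1, 13): S = 342.
With z = 3: 2·3^2 = 18, so 4w^2 = 342 − 18 = 324, i.e. w^2 = 81.
Hence w = √81 = 9.
Check: U(9, 3) = 18.4932.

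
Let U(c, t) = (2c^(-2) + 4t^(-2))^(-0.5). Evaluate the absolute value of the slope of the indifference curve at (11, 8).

For CES with ρ = -2, MRS = (2/4)·(t/c)^3.
At (11, 8): MRS = 256/1331.
The indifference curve has slope −256/1331 at this bundle.

MRS = 256/1331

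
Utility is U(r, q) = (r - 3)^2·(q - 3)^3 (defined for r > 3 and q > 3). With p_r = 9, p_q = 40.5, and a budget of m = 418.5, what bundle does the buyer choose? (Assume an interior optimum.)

MU_r = 2·(r−3)·(q−3)^3, MU_q = 3·(r−3)^2·(q−3)^2.
MRS = (2/3)·(q−3)/(r−3).
Tangency: set MRS = p_r/p_q = 9/40.5 = 2/9.
So (2/3)·(q − 3)/(r − 3) = 2/9, i.e. (q − 3) = (1/3)·(r − 3).
Rewrite the budget in excess-of-subsistence terms: 9·(r − 3) + 40.5·(q − 3) = 418.5 − 9·3 − 40.5·3 = 270.
Substituting, 22.5·(r − 3) = 270, so r − 3 = 12 and r* = 15.
Then q − 3 = (1/3)·12 = 4, so q* = 7.

r* = 15, q* = 7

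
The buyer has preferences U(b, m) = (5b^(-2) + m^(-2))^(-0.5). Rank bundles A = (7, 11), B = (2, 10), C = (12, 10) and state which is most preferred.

Bundle C

Evaluate utility at each bundle:
U(A) = 3.011.
U(B) = 0.891.
U(C) = 4.729.
Highest utility is C, so C ≻ A ≻ B.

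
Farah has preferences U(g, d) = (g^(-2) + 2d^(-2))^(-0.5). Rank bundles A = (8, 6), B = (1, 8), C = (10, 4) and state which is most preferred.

Evaluate utility at each bundle:
U(A) = 3.748.
U(B) = 0.985.
U(C) = 2.722.
Highest utility is A, so A ≻ C ≻ B.

Bundle A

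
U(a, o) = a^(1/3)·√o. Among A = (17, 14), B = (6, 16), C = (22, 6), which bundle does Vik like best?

Bundle A

Evaluate utility at each bundle:
U(A) = 9.621.
U(B) = 7.268.
U(C) = 6.864.
Highest utility is A, so A ≻ B ≻ C.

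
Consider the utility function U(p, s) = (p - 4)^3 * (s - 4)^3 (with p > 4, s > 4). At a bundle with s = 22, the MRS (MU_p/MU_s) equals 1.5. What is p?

MU_p = 3·(p−4)^2·(s−4)^3, MU_s = 3·(p−4)^3·(s−4)^2.
MRS = (s−4)/(p−4).
Substitute s = 22: MRS = 18/(p − 4). Setting this equal to 1.5 gives p − 4 = 18/1.5 = 12, so p = 16.

p = 16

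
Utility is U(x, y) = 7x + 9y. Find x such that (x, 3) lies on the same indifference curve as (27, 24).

x = 54

U(27, 24) = 405.
Set U(x, 3) = 405 and solve.
7x + 9·3 = 405 ⇒ 7x = 378 ⇒ x = 54.
Check: U(54, 3) = 405.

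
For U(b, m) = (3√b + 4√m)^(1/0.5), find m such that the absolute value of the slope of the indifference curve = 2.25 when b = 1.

For CES with ρ = 0.5, MRS = (3/4)·√(m/b).
Setting (3/4)·√(m/1) = 2.25 gives √(m/1) = 3, so m/1 = 9 and m = 9.

m = 9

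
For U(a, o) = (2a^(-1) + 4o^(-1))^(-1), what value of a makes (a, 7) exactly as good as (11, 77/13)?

a = 7

U depends on (a, o) only through S = 2a^(-1) + 4o^(-1), so equal utility means equal S. At (11, 77/13): S = 6/7.
With o = 7: 4·7^(-1) = 4/7, so 2a^(-1) = 6/7 − 4/7 = 2/7, i.e. a^(-1) = 1/7.
Hence a = 1/(1/7) = 7.
Check: U(7, 7) = 1.1667.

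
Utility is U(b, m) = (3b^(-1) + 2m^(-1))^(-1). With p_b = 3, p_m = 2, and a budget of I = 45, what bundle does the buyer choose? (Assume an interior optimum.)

For CES with ρ = -1, MRS = (3/2)·(m/b)^2.
Tangency: set MRS = p_b/p_m = 3/2 = 1.5.
So (m/b)^2 = 1; taking the square root, m/b = 1, i.e. m = b.
Substitute into the budget 3·b + 2·m = 45: 5·b = 45, so b* = 9 and m* = 9.

b* = 9, m* = 9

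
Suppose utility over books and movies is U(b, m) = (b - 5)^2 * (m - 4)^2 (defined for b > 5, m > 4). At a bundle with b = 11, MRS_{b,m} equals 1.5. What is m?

m = 13

MU_b = 2·(b−5)·(m−4)^2, MU_m = 2·(b−5)^2·(m−4).
MRS = (m−4)/(b−5).
Substitute b = 11: MRS = (m − 4)/6. Setting this equal to 1.5 gives m − 4 = 1.5·6 = 9, so m = 13.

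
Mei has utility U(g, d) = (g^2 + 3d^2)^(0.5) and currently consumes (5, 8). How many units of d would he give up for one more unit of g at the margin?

MRS = 5/24

For CES with ρ = 2, MRS = (1/3)·(d/g)^(-1).
At (5, 8): MRS = 5/24.
The indifference curve has slope −5/24 at this bundle.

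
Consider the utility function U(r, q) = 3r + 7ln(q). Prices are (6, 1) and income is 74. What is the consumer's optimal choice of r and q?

MU_r = 3, MU_q = 7/q.
MRS = 3 ÷ (7/q).
Tangency: set MRS = p_r/p_q = 6/1 = 6.
MRS depends only on q: (3/7)·q = 6 ⇒ q* = 6/(3/7) = 14.
From the budget, 6·r = 74 − 1·14 = 60, so r* = 10.

r* = 10, q* = 14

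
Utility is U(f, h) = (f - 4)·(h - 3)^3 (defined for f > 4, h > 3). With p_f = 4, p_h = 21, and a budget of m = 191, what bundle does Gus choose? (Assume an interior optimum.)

MU_f = (h−3)^3, MU_h = 3·(f−4)·(h−3)^2.
MRS = (1/3)·(h−3)/(f−4).
Tangency: set MRS = p_f/p_h = 4/21.
So (1/3)·(h − 3)/(f − 4) = 4/21, i.e. (h − 3) = (4/7)·(f − 4).
Rewrite the budget in excess-of-subsistence terms: 4·(f − 4) + 21·(h − 3) = 191 − 4·4 − 21·3 = 112.
Substituting, 16·(f − 4) = 112, so f − 4 = 7 and f* = 11.
Then h − 3 = (4/7)·7 = 4, so h* = 7.

f* = 11, h* = 7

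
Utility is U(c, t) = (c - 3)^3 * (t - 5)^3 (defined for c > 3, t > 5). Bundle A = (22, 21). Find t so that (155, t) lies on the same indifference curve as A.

t = 7

U(22, 21) = 28094464.
Set U(155, t) = 28094464 and solve.
With c = 155: (155 − 3)^3 = 3511808, so (t − 5)^3 = 28094464/3511808 = 8.
Taking the cube root (with t > 5): t − 5 = 2, so t = 7.
Check: U(155, 7) = 28094464.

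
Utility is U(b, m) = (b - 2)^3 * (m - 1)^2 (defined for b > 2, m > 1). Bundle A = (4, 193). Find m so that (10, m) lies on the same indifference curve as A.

m = 25

U(4, 193) = 294912.
Set U(10, m) = 294912 and solve.
With b = 10: (10 − 2)^3 = 512, so (m − 1)^2 = 294912/512 = 576.
Taking the square root (with m > 1): m − 1 = 24, so m = 25.
Check: U(10, 25) = 294912.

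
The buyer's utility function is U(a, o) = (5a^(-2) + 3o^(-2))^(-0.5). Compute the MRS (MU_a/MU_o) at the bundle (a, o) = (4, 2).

MRS = 5/24

For CES with ρ = -2, MRS = (5/3)·(o/a)^3.
At (4, 2): MRS = 5/24.
So at (4, 2) the consumer would give up 5/24 units of o for one more unit of a.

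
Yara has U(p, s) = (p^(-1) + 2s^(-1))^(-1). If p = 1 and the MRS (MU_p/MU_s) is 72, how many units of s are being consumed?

For CES with ρ = -1, MRS = (1/2)·(s/p)^2.
Setting (1/2)·(s/1)^2 = 72 gives (s/1)^2 = 144, so s/1 = 12 and s = 12.

s = 12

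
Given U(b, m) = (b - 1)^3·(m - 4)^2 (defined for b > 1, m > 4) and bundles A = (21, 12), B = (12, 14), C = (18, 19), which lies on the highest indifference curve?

Evaluate utility at each bundle:
U(A) = 512000.
U(B) = 133100.
U(C) = 1105425.
Highest utility is C, so C ≻ A ≻ B.

Bundle C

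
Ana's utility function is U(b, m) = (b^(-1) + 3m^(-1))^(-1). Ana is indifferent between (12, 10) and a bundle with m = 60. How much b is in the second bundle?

U depends on (b, m) only through S = b^(-1) + 3m^(-1), so equal utility means equal S. At (12, 10): S = 23/60.
With m = 60: 3·60^(-1) = 0.05, so b^(-1) = 23/60 − 0.05 = 1/3.
Hence b = 1/(1/3) = 3.
Check: U(3, 60) = 2.6087.

b = 3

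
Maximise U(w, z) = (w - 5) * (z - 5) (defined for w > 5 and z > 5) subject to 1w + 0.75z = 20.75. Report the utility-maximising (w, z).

w* = 11, z* = 13

MU_w = (z−5), MU_z = (w−5).
MRS = (z−5)/(w−5).
Tangency: set MRS = p_w/p_z = 1/0.75 = 4/3.
So (z − 5)/(w − 5) = 4/3, i.e. (z − 5) = (4/3)·(w − 5).
Rewrite the budget in excess-of-subsistence terms: 1·(w − 5) + 0.75·(z − 5) = 20.75 − 1·5 − 0.75·5 = 12.
Substituting, 2·(w − 5) = 12, so w − 5 = 6 and w* = 11.
Then z − 5 = (4/3)·6 = 8, so z* = 13.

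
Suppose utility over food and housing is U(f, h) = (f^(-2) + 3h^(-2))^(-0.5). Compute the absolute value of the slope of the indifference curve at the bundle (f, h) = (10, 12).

MRS = 72/125

For CES with ρ = -2, MRS = (1/3)·(h/f)^3.
At (10, 12): MRS = 72/125.
The indifference curve has slope −72/125 at this bundle.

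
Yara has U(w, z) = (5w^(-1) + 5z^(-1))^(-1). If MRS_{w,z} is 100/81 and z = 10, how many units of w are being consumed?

For CES with ρ = -1, MRS = (z/w)^2.
Setting (10/w)^2 = 100/81 gives 10/w = 10/9 and w = 9.

w = 9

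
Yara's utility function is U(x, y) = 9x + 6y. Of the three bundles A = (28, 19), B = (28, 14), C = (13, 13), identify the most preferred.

Bundle A

Evaluate utility at each bundle:
U(A) = 366.
U(B) = 336.
U(C) = 195.
Highest utility is A, so A ≻ B ≻ C.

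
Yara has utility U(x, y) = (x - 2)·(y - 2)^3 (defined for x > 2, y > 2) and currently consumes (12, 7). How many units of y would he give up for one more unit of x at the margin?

MU_x = (y−2)^3, MU_y = 3·(x−2)·(y−2)^2.
MRS = (1/3)·(y−2)/(x−2).
At (12, 7): MRS = 1/6.
That is, one extra unit of x is worth 1/6 units of y at the margin.

MRS = 1/6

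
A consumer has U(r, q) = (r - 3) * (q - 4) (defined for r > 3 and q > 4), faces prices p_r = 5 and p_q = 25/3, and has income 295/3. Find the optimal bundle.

r* = 8, q* = 7

MU_r = (q−4), MU_q = (r−3).
MRS = (q−4)/(r−3).
Tangency: set MRS = p_r/p_q = 5/(25/3) = 0.6.
So (q − 4)/(r − 3) = 0.6, i.e. (q − 4) = 0.6·(r − 3).
Rewrite the budget in excess-of-subsistence terms: 5·(r − 3) + (25/3)·(q − 4) = 295/3 − 5·3 − (25/3)·4 = 50.
Substituting, 10·(r − 3) = 50, so r − 3 = 5 and r* = 8.
Then q − 4 = 0.6·5 = 3, so q* = 7.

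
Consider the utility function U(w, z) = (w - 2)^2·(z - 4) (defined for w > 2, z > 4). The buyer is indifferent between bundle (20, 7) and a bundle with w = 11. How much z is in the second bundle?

z = 16

U(20, 7) = 972.
Set U(11, z) = 972 and solve.
With w = 11: (11 − 2)^2 = 81, so (z − 4) = 972/81 = 12.
So z = 4 + 12 = 16.
Check: U(11, 16) = 972.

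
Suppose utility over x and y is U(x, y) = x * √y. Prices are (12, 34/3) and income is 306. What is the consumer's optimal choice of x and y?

x* = 17, y* = 9

MU_x = √y and MU_y = 0.5·x·y^(-0.5).
MRS = MU_x/MU_y = (2)·y/x.
Tangency: set MRS = p_x/p_y = 12/(34/3) = 18/17.
So (2)·y/x = 18/17, i.e. y = (9/17)·x.
Substitute into the budget 12·x + (34/3)·y = 306: 18·x = 306, so x* = 17.
Then y* = (9/17)·17 = 9.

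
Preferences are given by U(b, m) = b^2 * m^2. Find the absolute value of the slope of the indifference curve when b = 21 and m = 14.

MRS = 2/3

MU_b = 2·b·m^2 and MU_m = 2·b^2·m.
MRS = MU_b/MU_m = m/b.
At (21, 14): MRS = 2/3.
That is, one extra unit of b is worth 2/3 units of m at the margin.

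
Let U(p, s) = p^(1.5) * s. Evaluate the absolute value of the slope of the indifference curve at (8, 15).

MU_p = 1.5·√p·s and MU_s = p^(1.5).
MRS = MU_p/MU_s = (1.5)·s/p.
At (8, 15): MRS = 45/16.
So at (8, 15) the consumer would give up 45/16 units of s for one more unit of p.

MRS = 45/16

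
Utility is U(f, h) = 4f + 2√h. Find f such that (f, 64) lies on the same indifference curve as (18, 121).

U(18, 121) = 94.
Set U(f, 64) = 94 and solve.
With h = 64: √64 = 8, so 4f = 94 − 2·8 = 78 and f = 19.5.
Check: U(19.5, 64) = 94.

f = 19.5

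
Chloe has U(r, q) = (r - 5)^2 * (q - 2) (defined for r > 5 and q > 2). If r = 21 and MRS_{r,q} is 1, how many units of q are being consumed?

MU_r = 2·(r−5)·(q−2), MU_q = (r−5)^2.
MRS = (2/1)·(q−2)/(r−5).
Substitute r = 21: MRS = (q − 2)/8. Setting this equal to 1 gives q − 2 = 1·8 = 8, so q = 10.

q = 10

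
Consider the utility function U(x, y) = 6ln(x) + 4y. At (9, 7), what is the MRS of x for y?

MRS = 1/6

MU_x = 6/x, MU_y = 4.
MRS = 6/x ÷ 4.
At (9, 7): MRS = 1/6.
That is, one extra unit of x is worth 1/6 units of y at the margin.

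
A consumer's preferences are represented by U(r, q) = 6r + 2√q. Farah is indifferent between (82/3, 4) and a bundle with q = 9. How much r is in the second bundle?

r = 27

U(82/3, 4) = 168.
Set U(r, 9) = 168 and solve.
With q = 9: √9 = 3, so 6r = 168 − 2·3 = 162 and r = 27.
Check: U(27, 9) = 168.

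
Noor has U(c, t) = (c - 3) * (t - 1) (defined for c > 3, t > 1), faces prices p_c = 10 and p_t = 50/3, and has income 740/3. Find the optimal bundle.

MU_c = (t−1), MU_t = (c−3).
MRS = (t−1)/(c−3).
Tangency: set MRS = p_c/p_t = 10/(50/3) = 0.6.
So (t − 1)/(c − 3) = 0.6, i.e. (t − 1) = 0.6·(c − 3).
Rewrite the budget in excess-of-subsistence terms: 10·(c − 3) + (50/3)·(t − 1) = 740/3 − 10·3 − (50/3)·1 = 200.
Substituting, 20·(c − 3) = 200, so c − 3 = 10 and c* = 13.
Then t − 1 = 0.6·10 = 6, so t* = 7.

c* = 13, t* = 7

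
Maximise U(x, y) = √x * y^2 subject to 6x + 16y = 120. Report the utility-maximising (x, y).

x* = 4, y* = 6

MU_x = 0.5·x^(-0.5)·y^2 and MU_y = 2·√x·y.
MRS = MU_x/MU_y = (0.25)·y/x.
Tangency: set MRS = p_x/p_y = 6/16 = 0.375.
So (0.25)·y/x = 0.375, i.e. y = 1.5·x.
Substitute into the budget 6·x + 16·y = 120: 30·x = 120, so x* = 4.
Then y* = 1.5·4 = 6.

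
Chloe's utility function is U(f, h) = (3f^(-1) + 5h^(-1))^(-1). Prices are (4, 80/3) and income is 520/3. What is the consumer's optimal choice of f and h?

f* = 10, h* = 5

For CES with ρ = -1, MRS = (3/5)·(h/f)^2.
Tangency: set MRS = p_f/p_h = 4/(80/3) = 0.15.
So (h/f)^2 = 0.25; taking the square root, h/f = 0.5, i.e. h = 0.5·f.
Substitute into the budget 4·f + (80/3)·h = 520/3: (52/3)·f = 520/3, so f* = 10 and h* = 0.5·10 = 5.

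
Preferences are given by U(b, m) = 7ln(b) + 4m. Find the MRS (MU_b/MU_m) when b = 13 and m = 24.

MU_b = 7/b, MU_m = 4.
MRS = 7/b ÷ 4.
At (13, 24): MRS = 7/52.
So at (13, 24) the consumer would give up 7/52 units of m for one more unit of b.

MRS = 7/52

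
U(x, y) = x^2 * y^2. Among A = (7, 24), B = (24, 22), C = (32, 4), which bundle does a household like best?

Evaluate utility at each bundle:
U(A) = 28224.
U(B) = 278784.
U(C) = 16384.
Highest utility is B, so B ≻ A ≻ C.

Bundle B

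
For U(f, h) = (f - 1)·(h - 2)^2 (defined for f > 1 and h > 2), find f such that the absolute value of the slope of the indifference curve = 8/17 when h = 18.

MU_f = (h−2)^2, MU_h = 2·(f−1)·(h−2).
MRS = (1/2)·(h−2)/(f−1).
Substitute h = 18: MRS = 8/(f − 1). Setting this equal to 8/17 gives f − 1 = 8/(8/17) = 17, so f = 18.

f = 18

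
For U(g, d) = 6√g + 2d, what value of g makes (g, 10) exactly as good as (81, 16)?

g = 121

U(81, 16) = 86.
Set U(g, 10) = 86 and solve.
With d = 10: 6√g = 86 − 2·10 = 66, so √g = 11 and g = 121.
Check: U(121, 10) = 86.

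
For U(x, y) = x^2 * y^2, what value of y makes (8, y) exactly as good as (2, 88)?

y = 22

U(2, 88) = 30976.
Set U(8, y) = 30976 and solve.
With x = 8: 8^2 = 64, so y^2 = 30976/64 = 484; taking the square root, y = 22.
Check: U(8, 22) = 30976.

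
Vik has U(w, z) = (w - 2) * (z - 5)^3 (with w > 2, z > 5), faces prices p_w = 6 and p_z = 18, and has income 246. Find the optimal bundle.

MU_w = (z−5)^3, MU_z = 3·(w−2)·(z−5)^2.
MRS = (1/3)·(z−5)/(w−2).
Tangency: set MRS = p_w/p_z = 6/18 = 1/3.
So (1/3)·(z − 5)/(w − 2) = 1/3, i.e. (z − 5) = (w − 2).
Rewrite the budget in excess-of-subsistence terms: 6·(w − 2) + 18·(z − 5) = 246 − 6·2 − 18·5 = 144.
Substituting, 24·(w − 2) = 144, so w − 2 = 6 and w* = 8.
Then z − 5 = 6, so z* = 11.

w* = 8, z* = 11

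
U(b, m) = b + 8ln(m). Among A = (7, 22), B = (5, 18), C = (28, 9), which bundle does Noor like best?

Bundle C

Evaluate utility at each bundle:
U(A) = 31.728.
U(B) = 28.123.
U(C) = 45.578.
Highest utility is C, so C ≻ A ≻ B.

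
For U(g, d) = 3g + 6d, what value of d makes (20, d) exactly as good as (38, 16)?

U(38, 16) = 210.
Set U(20, d) = 210 and solve.
3·20 + 6d = 210 ⇒ 6d = 150 ⇒ d = 25.
Check: U(20, 25) = 210.

d = 25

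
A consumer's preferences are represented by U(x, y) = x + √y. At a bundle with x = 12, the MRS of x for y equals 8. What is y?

MU_x = 1, MU_y = 1/(2√y).
MRS = 1 ÷ (1/(2√y)).
MRS depends only on y: 2·√y = 8 ⇒ √y = 8/2 = 4 ⇒ y = 16.

y = 16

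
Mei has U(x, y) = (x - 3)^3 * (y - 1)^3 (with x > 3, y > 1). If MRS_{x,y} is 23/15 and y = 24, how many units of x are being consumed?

x = 18

MU_x = 3·(x−3)^2·(y−1)^3, MU_y = 3·(x−3)^3·(y−1)^2.
MRS = (y−1)/(x−3).
Substitute y = 24: MRS = 23/(x − 3). Setting this equal to 23/15 gives x − 3 = 23/(23/15) = 15, so x = 18.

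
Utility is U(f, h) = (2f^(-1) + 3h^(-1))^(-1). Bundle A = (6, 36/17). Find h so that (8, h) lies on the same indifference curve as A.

h = 2

U depends on (f, h) only through S = 2f^(-1) + 3h^(-1), so equal utility means equal S. At (6, 36/17): S = 1.75.
With f = 8: 2·8^(-1) = 0.25, so 3h^(-1) = 1.75 − 0.25 = 1.5, i.e. h^(-1) = 0.5.
Hence h = 1/0.5 = 2.
Check: U(8, 2) = 0.5714.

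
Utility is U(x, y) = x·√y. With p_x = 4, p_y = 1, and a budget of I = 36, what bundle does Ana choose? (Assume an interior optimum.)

MU_x = √y and MU_y = 0.5·x·y^(-0.5).
MRS = MU_x/MU_y = (2)·y/x.
Tangency: set MRS = p_x/p_y = 4/1 = 4.
So (2)·y/x = 4, i.e. y = 2·x.
Substitute into the budget 4·x + 1·y = 36: 6·x = 36, so x* = 6.
Then y* = 2·6 = 12.

x* = 6, y* = 12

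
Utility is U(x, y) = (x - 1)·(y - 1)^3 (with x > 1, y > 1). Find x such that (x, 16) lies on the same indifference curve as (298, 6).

x = 12

U(298, 6) = 37125.
Set U(x, 16) = 37125 and solve.
With y = 16: (16 − 1)^3 = 3375, so (x − 1) = 37125/3375 = 11.
So x = 1 + 11 = 12.
Check: U(12, 16) = 37125.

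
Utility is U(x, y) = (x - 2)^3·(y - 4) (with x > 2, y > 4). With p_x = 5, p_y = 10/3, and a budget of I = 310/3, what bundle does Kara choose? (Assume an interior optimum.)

MU_x = 3·(x−2)^2·(y−4), MU_y = (x−2)^3.
MRS = (3/1)·(y−4)/(x−2).
Tangency: set MRS = p_x/p_y = 5/(10/3) = 1.5.
So (3/1)·(y − 4)/(x − 2) = 1.5, i.e. (y − 4) = 0.5·(x − 2).
Rewrite the budget in excess-of-subsistence terms: 5·(x − 2) + (10/3)·(y − 4) = 310/3 − 5·2 − (10/3)·4 = 80.
Substituting, (20/3)·(x − 2) = 80, so x − 2 = 12 and x* = 14.
Then y − 4 = 0.5·12 = 6, so y* = 10.

x* = 14, y* = 10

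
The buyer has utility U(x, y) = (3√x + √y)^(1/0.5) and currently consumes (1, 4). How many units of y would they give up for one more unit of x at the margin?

For CES with ρ = 0.5, MRS = (3/1)·√(y/x).
At (1, 4): MRS = 6.
The indifference curve has slope −6 at this bundle.

MRS = 6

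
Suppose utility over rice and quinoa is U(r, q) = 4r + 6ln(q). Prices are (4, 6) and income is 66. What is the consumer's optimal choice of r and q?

MU_r = 4, MU_q = 6/q.
MRS = 4 ÷ (6/q).
Tangency: set MRS = p_r/p_q = 4/6 = 2/3.
MRS depends only on q: (2/3)·q = 2/3 ⇒ q* = (2/3)/(2/3) = 1.
From the budget, 4·r = 66 − 6·1 = 60, so r* = 15.

r* = 15, q* = 1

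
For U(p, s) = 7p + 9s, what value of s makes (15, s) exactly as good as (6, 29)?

s = 22

U(6, 29) = 303.
Set U(15, s) = 303 and solve.
7·15 + 9s = 303 ⇒ 9s = 198 ⇒ s = 22.
Check: U(15, 22) = 303.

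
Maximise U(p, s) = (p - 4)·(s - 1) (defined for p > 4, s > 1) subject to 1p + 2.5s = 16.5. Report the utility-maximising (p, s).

MU_p = (s−1), MU_s = (p−4).
MRS = (s−1)/(p−4).
Tangency: set MRS = p_p/p_s = 1/2.5 = 0.4.
So (s − 1)/(p − 4) = 0.4, i.e. (s − 1) = 0.4·(p − 4).
Rewrite the budget in excess-of-subsistence terms: 1·(p − 4) + 2.5·(s − 1) = 16.5 − 1·4 − 2.5·1 = 10.
Substituting, 2·(p − 4) = 10, so p − 4 = 5 and p* = 9.
Then s − 1 = 0.4·5 = 2, so s* = 3.

p* = 9, s* = 3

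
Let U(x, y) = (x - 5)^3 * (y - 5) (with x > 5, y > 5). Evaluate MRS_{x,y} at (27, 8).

MU_x = 3·(x−5)^2·(y−5), MU_y = (x−5)^3.
MRS = (3/1)·(y−5)/(x−5).
At (27, 8): MRS = 9/22.
So at (27, 8) the consumer would give up 9/22 units of y for one more unit of x.

MRS = 9/22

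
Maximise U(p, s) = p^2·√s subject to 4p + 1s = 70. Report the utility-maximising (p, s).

MU_p = 2·p·√s and MU_s = 0.5·p^2·s^(-0.5).
MRS = MU_p/MU_s = (4)·s/p.
Tangency: set MRS = p_p/p_s = 4/1 = 4.
So (4)·s/p = 4, i.e. s = p.
Substitute into the budget 4·p + 1·s = 70: 5·p = 70, so p* = 14.
Then s* = 14.

p* = 14, s* = 14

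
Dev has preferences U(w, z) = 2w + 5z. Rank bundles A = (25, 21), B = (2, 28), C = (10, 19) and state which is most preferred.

Evaluate utility at each bundle:
U(A) = 155.
U(B) = 144.
U(C) = 115.
Highest utility is A, so A ≻ B ≻ C.

Bundle A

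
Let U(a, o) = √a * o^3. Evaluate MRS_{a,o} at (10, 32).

MU_a = 0.5·a^(-0.5)·o^3 and MU_o = 3·√a·o^2.
MRS = MU_a/MU_o = (1/6)·o/a.
At (10, 32): MRS = 8/15.
So at (10, 32) the consumer would give up 8/15 units of o for one more unit of a.

MRS = 8/15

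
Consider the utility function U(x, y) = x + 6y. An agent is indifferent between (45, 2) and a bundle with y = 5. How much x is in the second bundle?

x = 27

U(45, 2) = 57.
Set U(x, 5) = 57 and solve.
x + 6·5 = 57 ⇒ x = 27 ⇒ x = 27.
Check: U(27, 5) = 57.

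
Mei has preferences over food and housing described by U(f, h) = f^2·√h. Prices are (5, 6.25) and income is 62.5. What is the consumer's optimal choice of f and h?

f* = 10, h* = 2

MU_f = 2·f·√h and MU_h = 0.5·f^2·h^(-0.5).
MRS = MU_f/MU_h = (4)·h/f.
Tangency: set MRS = p_f/p_h = 5/6.25 = 0.8.
So (4)·h/f = 0.8, i.e. h = 0.2·f.
Substitute into the budget 5·f + 6.25·h = 62.5: 6.25·f = 62.5, so f* = 10.
Then h* = 0.2·10 = 2.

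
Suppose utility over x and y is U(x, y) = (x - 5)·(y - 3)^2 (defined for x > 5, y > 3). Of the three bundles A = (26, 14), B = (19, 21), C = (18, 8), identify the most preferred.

Bundle B

Evaluate utility at each bundle:
U(A) = 2541.
U(B) = 4536.
U(C) = 325.
Highest utility is B, so B ≻ A ≻ C.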